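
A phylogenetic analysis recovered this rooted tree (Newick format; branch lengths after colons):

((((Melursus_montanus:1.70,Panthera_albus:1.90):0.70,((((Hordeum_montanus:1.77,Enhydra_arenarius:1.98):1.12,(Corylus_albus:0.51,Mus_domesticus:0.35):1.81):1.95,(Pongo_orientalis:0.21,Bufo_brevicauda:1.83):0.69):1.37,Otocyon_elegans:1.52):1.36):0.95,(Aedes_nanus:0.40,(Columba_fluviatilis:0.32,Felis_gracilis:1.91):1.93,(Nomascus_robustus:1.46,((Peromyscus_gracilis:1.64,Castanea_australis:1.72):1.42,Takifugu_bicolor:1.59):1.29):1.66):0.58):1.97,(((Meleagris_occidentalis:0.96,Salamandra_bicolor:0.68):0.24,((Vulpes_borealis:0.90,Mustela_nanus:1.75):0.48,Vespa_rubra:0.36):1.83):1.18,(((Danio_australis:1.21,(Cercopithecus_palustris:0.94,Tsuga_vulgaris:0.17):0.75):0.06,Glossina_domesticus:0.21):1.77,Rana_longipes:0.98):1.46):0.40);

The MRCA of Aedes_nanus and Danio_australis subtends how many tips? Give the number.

The MRCA of Aedes_nanus and Danio_australis is the root, so the clade is the entire tree.
That clade contains 26 terminal taxa: Aedes_nanus, Bufo_brevicauda, Castanea_australis, Cercopithecus_palustris, Columba_fluviatilis, Corylus_albus, Danio_australis, Enhydra_arenarius, Felis_gracilis, Glossina_domesticus, Hordeum_montanus, Meleagris_occidentalis, Melursus_montanus, Mus_domesticus, Mustela_nanus, Nomascus_robustus, Otocyon_elegans, Panthera_albus, Peromyscus_gracilis, Pongo_orientalis, Rana_longipes, Salamandra_bicolor, Takifugu_bicolor, Tsuga_vulgaris, Vespa_rubra, Vulpes_borealis.

26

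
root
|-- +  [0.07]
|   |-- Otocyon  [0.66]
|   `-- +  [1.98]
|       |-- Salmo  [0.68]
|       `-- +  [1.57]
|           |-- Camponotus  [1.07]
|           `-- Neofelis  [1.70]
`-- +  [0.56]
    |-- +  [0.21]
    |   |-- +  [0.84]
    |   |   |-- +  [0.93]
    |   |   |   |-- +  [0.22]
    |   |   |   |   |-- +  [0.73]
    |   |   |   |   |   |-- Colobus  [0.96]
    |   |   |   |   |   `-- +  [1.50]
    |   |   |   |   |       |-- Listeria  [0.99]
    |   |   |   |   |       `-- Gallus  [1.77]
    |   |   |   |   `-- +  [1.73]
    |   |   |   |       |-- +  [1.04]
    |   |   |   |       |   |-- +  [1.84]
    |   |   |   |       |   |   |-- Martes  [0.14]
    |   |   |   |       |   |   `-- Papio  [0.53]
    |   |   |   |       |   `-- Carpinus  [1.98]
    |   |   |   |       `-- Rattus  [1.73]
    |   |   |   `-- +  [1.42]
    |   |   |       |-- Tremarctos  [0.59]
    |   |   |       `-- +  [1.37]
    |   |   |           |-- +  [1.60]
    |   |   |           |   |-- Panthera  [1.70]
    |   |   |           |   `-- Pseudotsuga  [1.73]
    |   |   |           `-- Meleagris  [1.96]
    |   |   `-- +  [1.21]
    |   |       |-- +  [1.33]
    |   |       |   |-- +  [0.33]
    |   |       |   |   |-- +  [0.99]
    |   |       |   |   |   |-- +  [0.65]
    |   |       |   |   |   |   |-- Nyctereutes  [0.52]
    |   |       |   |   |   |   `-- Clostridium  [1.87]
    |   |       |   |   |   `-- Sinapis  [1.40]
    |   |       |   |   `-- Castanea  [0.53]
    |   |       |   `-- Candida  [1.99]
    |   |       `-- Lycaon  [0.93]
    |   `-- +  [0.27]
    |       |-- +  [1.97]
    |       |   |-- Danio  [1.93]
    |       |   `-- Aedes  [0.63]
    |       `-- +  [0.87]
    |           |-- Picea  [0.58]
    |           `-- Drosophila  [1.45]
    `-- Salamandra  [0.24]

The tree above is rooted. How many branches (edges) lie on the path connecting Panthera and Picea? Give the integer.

9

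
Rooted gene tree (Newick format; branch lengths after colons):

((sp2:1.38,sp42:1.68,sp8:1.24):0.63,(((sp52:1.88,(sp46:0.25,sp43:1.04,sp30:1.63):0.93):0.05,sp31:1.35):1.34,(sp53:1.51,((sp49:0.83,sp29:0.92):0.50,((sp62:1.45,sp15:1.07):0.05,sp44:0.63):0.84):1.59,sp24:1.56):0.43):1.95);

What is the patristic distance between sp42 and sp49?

7.61

The path runs sp42 → … → MRCA → … → sp49; the MRCA is the root of the tree.
Branch lengths along that path: 1.68 + 0.63 + 1.95 + 0.43 + 1.59 + 0.50 + 0.83 = 7.61.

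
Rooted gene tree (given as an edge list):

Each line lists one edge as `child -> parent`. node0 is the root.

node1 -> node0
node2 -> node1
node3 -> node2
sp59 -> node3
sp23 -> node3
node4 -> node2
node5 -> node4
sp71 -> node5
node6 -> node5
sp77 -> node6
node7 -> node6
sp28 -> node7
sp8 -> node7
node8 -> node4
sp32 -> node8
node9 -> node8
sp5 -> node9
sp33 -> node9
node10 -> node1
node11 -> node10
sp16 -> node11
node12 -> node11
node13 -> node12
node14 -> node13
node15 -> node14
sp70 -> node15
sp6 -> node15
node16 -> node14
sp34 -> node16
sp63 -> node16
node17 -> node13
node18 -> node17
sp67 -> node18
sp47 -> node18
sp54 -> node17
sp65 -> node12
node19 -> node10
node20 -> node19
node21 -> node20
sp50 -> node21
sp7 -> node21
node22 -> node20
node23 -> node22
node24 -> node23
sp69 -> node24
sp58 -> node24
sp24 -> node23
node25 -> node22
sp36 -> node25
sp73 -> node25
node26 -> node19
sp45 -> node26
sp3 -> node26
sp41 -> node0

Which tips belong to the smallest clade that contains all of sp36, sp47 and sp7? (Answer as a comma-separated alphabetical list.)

sp16, sp24, sp3, sp34, sp36, sp45, sp47, sp50, sp54, sp58, sp6, sp63, sp65, sp67, sp69, sp7, sp70, sp73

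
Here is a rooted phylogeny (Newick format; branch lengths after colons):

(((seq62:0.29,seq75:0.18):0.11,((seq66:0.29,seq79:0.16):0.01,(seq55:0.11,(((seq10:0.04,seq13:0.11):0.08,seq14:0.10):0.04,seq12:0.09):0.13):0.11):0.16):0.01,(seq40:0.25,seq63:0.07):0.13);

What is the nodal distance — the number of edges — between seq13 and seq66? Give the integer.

The MRCA of seq13 and seq66 is the node subtending ((seq66,seq79),(seq55,(((seq10,seq13),seq14),seq12))).
From seq13 up to that node: 5 branches. From seq66 up to the same node: 2 branches. Total: 5 + 2 = 7.

7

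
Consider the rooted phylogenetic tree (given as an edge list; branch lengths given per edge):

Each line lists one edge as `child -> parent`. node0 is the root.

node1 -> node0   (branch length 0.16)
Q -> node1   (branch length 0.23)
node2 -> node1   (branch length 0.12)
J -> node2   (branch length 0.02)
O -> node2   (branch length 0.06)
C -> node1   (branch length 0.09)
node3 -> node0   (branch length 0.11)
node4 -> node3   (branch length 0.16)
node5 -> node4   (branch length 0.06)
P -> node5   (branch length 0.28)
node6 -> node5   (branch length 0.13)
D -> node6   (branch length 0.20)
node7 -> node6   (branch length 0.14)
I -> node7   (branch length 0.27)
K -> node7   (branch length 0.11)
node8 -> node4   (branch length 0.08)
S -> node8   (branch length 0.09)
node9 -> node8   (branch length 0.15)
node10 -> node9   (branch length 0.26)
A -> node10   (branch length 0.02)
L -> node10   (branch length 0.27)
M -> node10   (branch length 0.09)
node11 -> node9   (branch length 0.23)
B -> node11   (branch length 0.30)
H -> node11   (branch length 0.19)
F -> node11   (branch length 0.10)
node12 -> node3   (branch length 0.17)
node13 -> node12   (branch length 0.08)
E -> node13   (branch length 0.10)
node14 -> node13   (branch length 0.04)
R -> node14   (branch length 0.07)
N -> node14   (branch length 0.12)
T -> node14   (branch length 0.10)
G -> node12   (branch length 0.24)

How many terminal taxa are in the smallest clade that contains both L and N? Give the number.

The MRCA of L and N is the node subtending (((P,(D,(I,K))),(S,((A,L,M),(B,H,F)))),((E,(R,N,T)),G)).
That clade contains 16 terminal taxa: A, B, D, E, F, G, H, I, K, L, M, N, P, R, S, T.

16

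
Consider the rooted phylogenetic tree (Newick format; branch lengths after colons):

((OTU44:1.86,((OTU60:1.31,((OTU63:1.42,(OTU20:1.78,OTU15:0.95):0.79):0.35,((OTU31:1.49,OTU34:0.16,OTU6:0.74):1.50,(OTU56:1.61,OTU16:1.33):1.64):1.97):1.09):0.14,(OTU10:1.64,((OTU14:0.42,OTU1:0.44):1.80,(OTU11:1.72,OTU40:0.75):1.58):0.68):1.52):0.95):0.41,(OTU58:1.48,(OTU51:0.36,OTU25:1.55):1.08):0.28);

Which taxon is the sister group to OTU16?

OTU56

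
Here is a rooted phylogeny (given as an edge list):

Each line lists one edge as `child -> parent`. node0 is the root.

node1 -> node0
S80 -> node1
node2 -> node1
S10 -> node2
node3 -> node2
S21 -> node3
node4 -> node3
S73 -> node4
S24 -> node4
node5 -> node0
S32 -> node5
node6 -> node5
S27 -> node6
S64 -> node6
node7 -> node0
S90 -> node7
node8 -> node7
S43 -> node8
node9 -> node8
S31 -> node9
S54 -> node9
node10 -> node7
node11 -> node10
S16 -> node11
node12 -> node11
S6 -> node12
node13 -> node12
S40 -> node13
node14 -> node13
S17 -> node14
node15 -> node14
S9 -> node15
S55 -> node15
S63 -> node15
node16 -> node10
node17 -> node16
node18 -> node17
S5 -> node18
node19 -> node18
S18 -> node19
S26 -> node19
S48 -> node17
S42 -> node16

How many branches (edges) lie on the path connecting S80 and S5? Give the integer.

The MRCA of S80 and S5 is the root of the tree.
From S80 up to that node: 2 branches. From S5 up to the same node: 6 branches. Total: 2 + 6 = 8.

8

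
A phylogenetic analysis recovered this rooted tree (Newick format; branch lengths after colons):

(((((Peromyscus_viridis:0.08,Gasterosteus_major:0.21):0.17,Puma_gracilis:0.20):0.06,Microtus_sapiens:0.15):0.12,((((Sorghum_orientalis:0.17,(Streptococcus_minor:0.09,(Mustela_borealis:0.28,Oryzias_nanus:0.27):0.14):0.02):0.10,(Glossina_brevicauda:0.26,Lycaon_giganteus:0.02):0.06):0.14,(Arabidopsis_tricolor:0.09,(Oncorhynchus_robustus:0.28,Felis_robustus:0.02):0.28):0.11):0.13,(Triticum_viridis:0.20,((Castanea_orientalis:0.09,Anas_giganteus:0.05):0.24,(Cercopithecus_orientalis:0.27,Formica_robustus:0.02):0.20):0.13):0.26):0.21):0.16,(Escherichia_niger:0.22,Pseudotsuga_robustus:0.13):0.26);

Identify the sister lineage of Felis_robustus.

Felis_robustus attaches to the tree at the node subtending (Oncorhynchus_robustus,Felis_robustus).
The other lineage descending from that same node — the sister group — is the single tip Oncorhynchus_robustus.

Oncorhynchus_robustus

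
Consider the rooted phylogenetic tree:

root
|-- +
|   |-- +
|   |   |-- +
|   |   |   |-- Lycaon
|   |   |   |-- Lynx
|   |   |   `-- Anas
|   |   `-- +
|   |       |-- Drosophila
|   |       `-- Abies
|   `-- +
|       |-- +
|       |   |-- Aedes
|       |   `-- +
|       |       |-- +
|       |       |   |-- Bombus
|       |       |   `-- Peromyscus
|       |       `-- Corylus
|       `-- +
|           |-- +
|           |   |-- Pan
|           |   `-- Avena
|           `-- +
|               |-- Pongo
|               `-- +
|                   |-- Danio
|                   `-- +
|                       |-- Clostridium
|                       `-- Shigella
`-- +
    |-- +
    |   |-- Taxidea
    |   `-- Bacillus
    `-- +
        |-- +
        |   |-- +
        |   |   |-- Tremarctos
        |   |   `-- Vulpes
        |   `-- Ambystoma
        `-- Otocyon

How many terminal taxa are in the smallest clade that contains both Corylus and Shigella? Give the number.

The MRCA of Corylus and Shigella is the node subtending ((Aedes,((Bombus,Peromyscus),Corylus)),((Pan,Avena),(Pongo,(Danio,(Clostridium,Shigella))))).
That clade contains 10 terminal taxa: Aedes, Avena, Bombus, Clostridium, Corylus, Danio, Pan, Peromyscus, Pongo, Shigella.

10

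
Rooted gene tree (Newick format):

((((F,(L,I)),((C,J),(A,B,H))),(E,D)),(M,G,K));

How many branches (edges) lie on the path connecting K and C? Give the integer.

7

The MRCA of K and C is the root of the tree.
From K up to that node: 2 branches. From C up to the same node: 5 branches. Total: 2 + 5 = 7.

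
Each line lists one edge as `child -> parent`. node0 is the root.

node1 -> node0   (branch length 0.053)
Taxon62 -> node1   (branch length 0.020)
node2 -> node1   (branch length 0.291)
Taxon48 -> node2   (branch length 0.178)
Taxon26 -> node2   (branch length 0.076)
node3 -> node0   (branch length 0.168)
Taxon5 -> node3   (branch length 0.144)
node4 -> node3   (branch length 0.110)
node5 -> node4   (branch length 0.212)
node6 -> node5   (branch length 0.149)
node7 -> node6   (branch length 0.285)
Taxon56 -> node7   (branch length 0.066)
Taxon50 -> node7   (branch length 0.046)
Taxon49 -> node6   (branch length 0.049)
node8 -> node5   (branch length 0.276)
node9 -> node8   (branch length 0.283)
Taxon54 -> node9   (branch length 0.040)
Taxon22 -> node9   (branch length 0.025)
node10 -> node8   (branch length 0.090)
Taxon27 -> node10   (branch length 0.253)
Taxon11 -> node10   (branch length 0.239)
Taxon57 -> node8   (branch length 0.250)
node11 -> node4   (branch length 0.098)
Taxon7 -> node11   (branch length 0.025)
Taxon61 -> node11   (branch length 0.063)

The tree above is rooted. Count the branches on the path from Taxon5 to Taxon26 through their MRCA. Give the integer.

The MRCA of Taxon5 and Taxon26 is the root of the tree.
From Taxon5 up to that node: 2 branches. From Taxon26 up to the same node: 3 branches. Total: 2 + 3 = 5.

5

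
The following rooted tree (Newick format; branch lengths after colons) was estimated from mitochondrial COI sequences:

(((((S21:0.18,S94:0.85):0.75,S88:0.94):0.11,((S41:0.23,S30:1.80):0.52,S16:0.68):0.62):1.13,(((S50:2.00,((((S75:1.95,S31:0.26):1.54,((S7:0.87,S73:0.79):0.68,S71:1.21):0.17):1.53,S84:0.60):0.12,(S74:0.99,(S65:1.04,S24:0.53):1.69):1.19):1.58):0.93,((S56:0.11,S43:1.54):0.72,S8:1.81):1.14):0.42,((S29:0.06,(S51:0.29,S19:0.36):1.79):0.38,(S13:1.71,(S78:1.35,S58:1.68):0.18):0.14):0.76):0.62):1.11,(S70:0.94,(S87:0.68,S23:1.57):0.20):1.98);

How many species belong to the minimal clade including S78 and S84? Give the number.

19

The MRCA of S78 and S84 is the node subtending (((S50,((((S75,S31),((S7,S73),S71)),S84),(S74,(S65,S24)))),((S56,S43),S8)),((S29,(S51,S19)),(S13,(S78,S58)))).
That clade contains 19 terminal taxa: S13, S19, S24, S29, S31, S43, S50, S51, S56, S58, S65, S7, S71, S73, S74, S75, S78, S8, S84.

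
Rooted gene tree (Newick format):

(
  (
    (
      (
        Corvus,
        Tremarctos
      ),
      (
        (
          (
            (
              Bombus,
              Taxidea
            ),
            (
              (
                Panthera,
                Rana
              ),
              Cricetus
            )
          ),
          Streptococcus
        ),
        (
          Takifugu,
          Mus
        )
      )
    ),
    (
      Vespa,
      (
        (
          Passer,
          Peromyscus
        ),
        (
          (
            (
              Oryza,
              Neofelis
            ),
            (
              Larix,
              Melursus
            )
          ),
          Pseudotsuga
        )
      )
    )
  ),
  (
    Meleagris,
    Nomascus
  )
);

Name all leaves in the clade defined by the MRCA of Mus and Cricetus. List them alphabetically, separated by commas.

Bombus, Cricetus, Mus, Panthera, Rana, Streptococcus, Takifugu, Taxidea

Tracing Mus: it sits inside (Takifugu,Mus).
Tracing Cricetus: it sits inside ((Panthera,Rana),Cricetus).
The smallest clade enclosing both is ((((Bombus,Taxidea),((Panthera,Rana),Cricetus)),Streptococcus),(Takifugu,Mus)); the answer is its 8 terminal taxa in alphabetical order.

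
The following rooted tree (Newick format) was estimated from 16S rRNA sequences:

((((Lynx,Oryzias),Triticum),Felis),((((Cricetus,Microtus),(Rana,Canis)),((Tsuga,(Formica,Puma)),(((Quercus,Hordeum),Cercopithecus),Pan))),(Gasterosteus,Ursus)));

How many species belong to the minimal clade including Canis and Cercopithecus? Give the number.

11

The MRCA of Canis and Cercopithecus is the node subtending (((Cricetus,Microtus),(Rana,Canis)),((Tsuga,(Formica,Puma)),(((Quercus,Hordeum),Cercopithecus),Pan))).
That clade contains 11 terminal taxa: Canis, Cercopithecus, Cricetus, Formica, Hordeum, Microtus, Pan, Puma, Quercus, Rana, Tsuga.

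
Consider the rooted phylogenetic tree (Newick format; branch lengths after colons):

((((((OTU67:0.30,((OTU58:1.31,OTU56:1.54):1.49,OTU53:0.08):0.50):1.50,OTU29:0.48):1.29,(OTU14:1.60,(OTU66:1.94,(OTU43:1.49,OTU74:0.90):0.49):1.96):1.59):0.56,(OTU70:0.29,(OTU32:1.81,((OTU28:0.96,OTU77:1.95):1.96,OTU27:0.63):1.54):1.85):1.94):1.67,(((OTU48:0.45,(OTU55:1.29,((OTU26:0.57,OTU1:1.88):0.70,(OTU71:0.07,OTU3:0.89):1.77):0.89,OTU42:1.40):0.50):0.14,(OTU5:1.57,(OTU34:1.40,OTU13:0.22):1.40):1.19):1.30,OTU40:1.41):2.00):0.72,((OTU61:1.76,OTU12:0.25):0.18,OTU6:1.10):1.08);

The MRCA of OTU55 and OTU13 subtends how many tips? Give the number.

The MRCA of OTU55 and OTU13 is the node subtending ((OTU48,(OTU55,((OTU26,OTU1),(OTU71,OTU3)),OTU42)),(OTU5,(OTU34,OTU13))).
That clade contains 10 terminal taxa: OTU1, OTU13, OTU26, OTU3, OTU34, OTU42, OTU48, OTU5, OTU55, OTU71.

10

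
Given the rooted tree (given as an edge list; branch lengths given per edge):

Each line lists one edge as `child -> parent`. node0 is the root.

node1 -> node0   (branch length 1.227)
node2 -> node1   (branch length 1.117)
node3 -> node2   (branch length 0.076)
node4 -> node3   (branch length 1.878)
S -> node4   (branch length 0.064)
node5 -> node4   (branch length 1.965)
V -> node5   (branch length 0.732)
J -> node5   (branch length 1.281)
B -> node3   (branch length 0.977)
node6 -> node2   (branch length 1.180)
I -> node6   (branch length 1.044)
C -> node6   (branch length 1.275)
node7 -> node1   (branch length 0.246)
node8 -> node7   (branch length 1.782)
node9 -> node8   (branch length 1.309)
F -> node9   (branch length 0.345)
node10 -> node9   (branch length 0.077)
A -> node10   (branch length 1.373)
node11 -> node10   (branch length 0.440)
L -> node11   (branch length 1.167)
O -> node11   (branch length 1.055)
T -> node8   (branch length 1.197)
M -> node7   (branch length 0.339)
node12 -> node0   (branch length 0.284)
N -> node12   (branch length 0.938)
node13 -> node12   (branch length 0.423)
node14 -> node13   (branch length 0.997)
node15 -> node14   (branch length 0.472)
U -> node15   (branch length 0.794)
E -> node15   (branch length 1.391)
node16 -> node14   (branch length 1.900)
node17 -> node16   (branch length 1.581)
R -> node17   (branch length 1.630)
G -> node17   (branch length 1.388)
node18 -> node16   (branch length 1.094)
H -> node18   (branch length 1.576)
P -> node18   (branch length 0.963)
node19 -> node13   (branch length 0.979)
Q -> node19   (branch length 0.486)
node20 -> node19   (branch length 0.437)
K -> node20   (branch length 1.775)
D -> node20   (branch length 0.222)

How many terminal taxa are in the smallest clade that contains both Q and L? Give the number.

22

The MRCA of Q and L is the root, so the clade is the entire tree.
That clade contains 22 terminal taxa: A, B, C, D, E, F, G, H, I, J, K, L, M, N, O, P, Q, R, S, T, U, V.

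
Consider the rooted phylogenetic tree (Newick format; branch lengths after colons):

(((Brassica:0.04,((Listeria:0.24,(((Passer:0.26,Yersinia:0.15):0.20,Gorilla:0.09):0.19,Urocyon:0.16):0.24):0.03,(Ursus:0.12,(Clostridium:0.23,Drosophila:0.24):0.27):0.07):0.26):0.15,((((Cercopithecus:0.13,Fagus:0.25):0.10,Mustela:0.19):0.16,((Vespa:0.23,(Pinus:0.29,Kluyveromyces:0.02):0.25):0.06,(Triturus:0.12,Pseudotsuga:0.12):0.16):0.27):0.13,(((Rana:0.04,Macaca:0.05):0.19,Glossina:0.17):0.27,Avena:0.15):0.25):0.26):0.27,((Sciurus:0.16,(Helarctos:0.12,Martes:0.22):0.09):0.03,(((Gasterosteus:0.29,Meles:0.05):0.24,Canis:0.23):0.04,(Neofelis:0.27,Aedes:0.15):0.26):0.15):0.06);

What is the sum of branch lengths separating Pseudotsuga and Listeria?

1.62

The path runs Pseudotsuga → … → MRCA → … → Listeria; the MRCA is the node subtending ((Brassica,((Listeria,(((Passer,Yersinia),Gorilla),Urocyon)),(Ursus,(Clostridium,Drosophila)))),((((Cercopithecus,Fagus),Mustela),((Vespa,(Pinus,Kluyveromyces)),(Triturus,Pseudotsuga))),(((Rana,Macaca),Glossina),Avena))).
Branch lengths along that path: 0.12 + 0.16 + 0.27 + 0.13 + 0.26 + 0.15 + 0.26 + 0.03 + 0.24 = 1.62.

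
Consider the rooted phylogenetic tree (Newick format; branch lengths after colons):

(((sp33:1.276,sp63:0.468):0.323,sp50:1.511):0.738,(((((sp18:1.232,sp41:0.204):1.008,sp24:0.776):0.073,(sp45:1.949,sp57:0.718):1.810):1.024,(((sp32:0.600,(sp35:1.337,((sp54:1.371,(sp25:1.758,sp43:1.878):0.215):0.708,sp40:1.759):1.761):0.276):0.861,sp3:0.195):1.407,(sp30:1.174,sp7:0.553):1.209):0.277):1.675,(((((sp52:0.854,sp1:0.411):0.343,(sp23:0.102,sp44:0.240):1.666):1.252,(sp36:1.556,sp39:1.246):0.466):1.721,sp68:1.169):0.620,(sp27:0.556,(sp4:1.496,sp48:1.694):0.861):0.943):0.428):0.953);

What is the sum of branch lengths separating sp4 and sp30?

The path runs sp4 → … → MRCA → … → sp30; the MRCA is the node subtending (((((sp18,sp41),sp24),(sp45,sp57)),(((sp32,(sp35,((sp54,(sp25,sp43)),sp40))),sp3),(sp30,sp7))),(((((sp52,sp1),(sp23,sp44)),(sp36,sp39)),sp68),(sp27,(sp4,sp48)))).
Branch lengths along that path: 1.496 + 0.861 + 0.943 + 0.428 + 1.675 + 0.277 + 1.209 + 1.174 = 8.063.

8.063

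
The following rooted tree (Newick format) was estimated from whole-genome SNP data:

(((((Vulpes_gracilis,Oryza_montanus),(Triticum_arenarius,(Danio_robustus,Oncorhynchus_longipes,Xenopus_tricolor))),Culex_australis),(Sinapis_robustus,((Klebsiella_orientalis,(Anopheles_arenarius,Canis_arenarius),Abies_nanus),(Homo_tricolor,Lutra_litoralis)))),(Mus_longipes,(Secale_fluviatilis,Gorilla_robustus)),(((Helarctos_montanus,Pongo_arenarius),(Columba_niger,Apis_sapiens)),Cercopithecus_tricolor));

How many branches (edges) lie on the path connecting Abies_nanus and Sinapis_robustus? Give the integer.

The MRCA of Abies_nanus and Sinapis_robustus is the node subtending (Sinapis_robustus,((Klebsiella_orientalis,(Anopheles_arenarius,Canis_arenarius),Abies_nanus),(Homo_tricolor,Lutra_litoralis))).
From Abies_nanus up to that node: 3 branches. From Sinapis_robustus up to the same node: 1 branch. Total: 3 + 1 = 4.

4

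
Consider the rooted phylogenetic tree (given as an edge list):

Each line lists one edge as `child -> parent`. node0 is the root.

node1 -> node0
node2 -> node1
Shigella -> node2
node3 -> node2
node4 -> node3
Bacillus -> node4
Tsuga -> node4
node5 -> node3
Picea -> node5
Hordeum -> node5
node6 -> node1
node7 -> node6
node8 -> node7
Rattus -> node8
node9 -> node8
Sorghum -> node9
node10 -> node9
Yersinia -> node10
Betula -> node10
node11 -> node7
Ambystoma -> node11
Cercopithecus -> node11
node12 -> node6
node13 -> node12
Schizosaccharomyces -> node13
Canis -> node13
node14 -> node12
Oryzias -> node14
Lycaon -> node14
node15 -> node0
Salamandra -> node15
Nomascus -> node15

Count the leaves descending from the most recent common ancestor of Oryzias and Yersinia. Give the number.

The MRCA of Oryzias and Yersinia is the node subtending (((Rattus,(Sorghum,(Yersinia,Betula))),(Ambystoma,Cercopithecus)),((Schizosaccharomyces,Canis),(Oryzias,Lycaon))).
That clade contains 10 terminal taxa: Ambystoma, Betula, Canis, Cercopithecus, Lycaon, Oryzias, Rattus, Schizosaccharomyces, Sorghum, Yersinia.

10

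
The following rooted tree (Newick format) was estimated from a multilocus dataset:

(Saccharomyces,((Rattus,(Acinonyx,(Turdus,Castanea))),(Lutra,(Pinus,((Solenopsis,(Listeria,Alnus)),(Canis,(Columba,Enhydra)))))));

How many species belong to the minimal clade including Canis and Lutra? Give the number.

The MRCA of Canis and Lutra is the node subtending (Lutra,(Pinus,((Solenopsis,(Listeria,Alnus)),(Canis,(Columba,Enhydra))))).
That clade contains 8 terminal taxa: Alnus, Canis, Columba, Enhydra, Listeria, Lutra, Pinus, Solenopsis.

8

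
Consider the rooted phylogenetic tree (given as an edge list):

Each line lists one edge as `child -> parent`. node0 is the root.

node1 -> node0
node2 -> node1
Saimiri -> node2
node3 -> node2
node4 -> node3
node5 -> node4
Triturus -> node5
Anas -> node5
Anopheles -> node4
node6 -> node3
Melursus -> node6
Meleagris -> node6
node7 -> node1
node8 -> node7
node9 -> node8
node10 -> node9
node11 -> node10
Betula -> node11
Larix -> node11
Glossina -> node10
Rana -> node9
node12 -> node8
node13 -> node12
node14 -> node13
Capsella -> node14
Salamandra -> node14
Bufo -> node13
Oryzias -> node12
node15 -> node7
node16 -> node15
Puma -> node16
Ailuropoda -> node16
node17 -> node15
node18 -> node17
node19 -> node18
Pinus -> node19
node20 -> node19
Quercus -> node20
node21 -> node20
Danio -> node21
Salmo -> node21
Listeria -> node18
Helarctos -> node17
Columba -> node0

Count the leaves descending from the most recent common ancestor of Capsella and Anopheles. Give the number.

22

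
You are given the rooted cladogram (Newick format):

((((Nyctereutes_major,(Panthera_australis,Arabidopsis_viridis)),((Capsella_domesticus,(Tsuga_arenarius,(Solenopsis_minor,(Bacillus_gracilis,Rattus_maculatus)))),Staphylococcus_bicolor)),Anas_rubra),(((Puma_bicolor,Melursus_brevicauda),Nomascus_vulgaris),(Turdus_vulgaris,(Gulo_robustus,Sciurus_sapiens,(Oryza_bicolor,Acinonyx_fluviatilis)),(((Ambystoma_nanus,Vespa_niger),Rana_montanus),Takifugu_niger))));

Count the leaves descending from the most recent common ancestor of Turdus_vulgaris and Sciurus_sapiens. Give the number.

The MRCA of Turdus_vulgaris and Sciurus_sapiens is the node subtending (Turdus_vulgaris,(Gulo_robustus,Sciurus_sapiens,(Oryza_bicolor,Acinonyx_fluviatilis)),(((Ambystoma_nanus,Vespa_niger),Rana_montanus),Takifugu_niger)).
That clade contains 9 terminal taxa: Acinonyx_fluviatilis, Ambystoma_nanus, Gulo_robustus, Oryza_bicolor, Rana_montanus, Sciurus_sapiens, Takifugu_niger, Turdus_vulgaris, Vespa_niger.

9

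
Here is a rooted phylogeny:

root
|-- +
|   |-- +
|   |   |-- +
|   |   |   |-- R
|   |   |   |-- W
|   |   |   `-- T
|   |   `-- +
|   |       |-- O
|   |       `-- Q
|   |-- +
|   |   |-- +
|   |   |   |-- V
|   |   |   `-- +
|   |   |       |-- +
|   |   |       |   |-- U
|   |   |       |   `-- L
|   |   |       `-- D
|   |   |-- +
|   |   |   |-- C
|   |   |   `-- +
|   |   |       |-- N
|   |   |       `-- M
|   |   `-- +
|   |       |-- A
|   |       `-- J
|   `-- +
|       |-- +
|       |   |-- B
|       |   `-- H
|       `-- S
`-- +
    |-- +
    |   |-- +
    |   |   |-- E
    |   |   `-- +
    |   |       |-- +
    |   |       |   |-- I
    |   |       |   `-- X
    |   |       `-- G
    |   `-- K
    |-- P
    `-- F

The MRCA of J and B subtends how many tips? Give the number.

The MRCA of J and B is the node subtending (((R,W,T),(O,Q)),((V,((U,L),D)),(C,(N,M)),(A,J)),((B,H),S)).
That clade contains 17 terminal taxa: A, B, C, D, H, J, L, M, N, O, Q, R, S, T, U, V, W.

17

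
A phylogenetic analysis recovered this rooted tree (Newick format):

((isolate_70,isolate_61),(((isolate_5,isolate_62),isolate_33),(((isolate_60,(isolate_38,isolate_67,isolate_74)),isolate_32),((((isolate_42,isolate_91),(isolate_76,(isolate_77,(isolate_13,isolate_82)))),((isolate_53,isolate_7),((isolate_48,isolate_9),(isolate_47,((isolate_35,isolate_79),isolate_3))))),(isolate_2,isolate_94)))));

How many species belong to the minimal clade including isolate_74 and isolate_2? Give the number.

21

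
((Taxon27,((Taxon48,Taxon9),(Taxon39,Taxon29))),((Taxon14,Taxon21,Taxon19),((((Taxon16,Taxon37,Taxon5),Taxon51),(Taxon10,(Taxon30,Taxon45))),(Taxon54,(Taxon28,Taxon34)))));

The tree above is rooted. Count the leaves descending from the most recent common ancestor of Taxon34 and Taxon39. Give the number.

18

The MRCA of Taxon34 and Taxon39 is the root, so the clade is the entire tree.
That clade contains 18 terminal taxa: Taxon10, Taxon14, Taxon16, Taxon19, Taxon21, Taxon27, Taxon28, Taxon29, Taxon30, Taxon34, Taxon37, Taxon39, Taxon45, Taxon48, Taxon5, Taxon51, Taxon54, Taxon9.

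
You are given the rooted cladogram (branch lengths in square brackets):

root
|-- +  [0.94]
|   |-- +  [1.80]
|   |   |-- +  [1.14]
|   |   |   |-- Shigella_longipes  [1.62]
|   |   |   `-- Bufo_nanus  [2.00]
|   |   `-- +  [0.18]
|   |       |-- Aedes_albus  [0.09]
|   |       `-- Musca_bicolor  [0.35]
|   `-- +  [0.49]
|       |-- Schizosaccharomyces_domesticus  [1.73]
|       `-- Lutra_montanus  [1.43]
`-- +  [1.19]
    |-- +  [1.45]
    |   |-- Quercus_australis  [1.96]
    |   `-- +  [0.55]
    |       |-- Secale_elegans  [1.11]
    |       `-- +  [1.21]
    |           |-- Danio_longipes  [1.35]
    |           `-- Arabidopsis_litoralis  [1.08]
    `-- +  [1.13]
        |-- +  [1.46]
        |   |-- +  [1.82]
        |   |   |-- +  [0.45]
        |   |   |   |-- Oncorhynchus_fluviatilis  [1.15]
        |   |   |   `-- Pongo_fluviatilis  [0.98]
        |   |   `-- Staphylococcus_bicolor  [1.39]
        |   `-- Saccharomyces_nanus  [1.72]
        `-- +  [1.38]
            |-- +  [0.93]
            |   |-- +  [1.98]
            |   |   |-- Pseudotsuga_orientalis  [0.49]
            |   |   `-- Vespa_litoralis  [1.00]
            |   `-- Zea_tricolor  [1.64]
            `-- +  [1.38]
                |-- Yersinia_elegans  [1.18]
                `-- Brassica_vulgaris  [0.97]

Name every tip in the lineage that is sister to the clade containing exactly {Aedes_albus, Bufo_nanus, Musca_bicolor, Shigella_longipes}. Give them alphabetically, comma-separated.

Lutra_montanus, Schizosaccharomyces_domesticus

The clade containing exactly {Aedes_albus, Bufo_nanus, Musca_bicolor, Shigella_longipes} attaches to the tree at the node subtending (((Shigella_longipes,Bufo_nanus),(Aedes_albus,Musca_bicolor)),(Schizosaccharomyces_domesticus,Lutra_montanus)).
The other lineage descending from that same node — the sister group — is (Schizosaccharomyces_domesticus,Lutra_montanus); its 2 tips in alphabetical order are the answer.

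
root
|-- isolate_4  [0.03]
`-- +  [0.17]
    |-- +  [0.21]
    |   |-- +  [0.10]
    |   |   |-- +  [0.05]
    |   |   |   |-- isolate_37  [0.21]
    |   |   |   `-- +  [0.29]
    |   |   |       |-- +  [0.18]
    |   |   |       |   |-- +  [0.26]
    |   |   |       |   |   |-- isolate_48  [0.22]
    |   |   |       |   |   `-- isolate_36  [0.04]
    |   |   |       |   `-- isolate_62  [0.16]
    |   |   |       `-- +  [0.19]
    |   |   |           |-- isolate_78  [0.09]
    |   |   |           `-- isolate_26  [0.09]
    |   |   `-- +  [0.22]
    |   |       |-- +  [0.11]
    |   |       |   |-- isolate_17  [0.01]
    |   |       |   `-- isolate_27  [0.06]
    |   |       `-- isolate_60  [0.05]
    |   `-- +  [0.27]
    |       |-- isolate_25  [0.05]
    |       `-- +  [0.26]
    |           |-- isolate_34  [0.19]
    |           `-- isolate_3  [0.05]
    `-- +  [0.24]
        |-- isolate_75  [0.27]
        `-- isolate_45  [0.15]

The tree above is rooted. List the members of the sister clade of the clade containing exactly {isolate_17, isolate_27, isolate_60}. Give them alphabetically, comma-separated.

isolate_26, isolate_36, isolate_37, isolate_48, isolate_62, isolate_78

The clade containing exactly {isolate_17, isolate_27, isolate_60} attaches to the tree at the node subtending ((isolate_37,(((isolate_48,isolate_36),isolate_62),(isolate_78,isolate_26))),((isolate_17,isolate_27),isolate_60)).
The other lineage descending from that same node — the sister group — is (isolate_37,(((isolate_48,isolate_36),isolate_62),(isolate_78,isolate_26))); its 6 tips in alphabetical order are the answer.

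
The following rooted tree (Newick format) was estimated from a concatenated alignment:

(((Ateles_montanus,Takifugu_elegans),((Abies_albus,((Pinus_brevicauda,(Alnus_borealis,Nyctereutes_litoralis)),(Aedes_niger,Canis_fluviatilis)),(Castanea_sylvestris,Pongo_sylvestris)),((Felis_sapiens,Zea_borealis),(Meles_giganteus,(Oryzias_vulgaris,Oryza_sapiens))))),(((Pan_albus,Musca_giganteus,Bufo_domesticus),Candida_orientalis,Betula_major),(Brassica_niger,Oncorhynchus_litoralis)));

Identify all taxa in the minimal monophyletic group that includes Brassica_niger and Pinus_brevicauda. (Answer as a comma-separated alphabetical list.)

Abies_albus, Aedes_niger, Alnus_borealis, Ateles_montanus, Betula_major, Brassica_niger, Bufo_domesticus, Candida_orientalis, Canis_fluviatilis, Castanea_sylvestris, Felis_sapiens, Meles_giganteus, Musca_giganteus, Nyctereutes_litoralis, Oncorhynchus_litoralis, Oryza_sapiens, Oryzias_vulgaris, Pan_albus, Pinus_brevicauda, Pongo_sylvestris, Takifugu_elegans, Zea_borealis

Tracing Brassica_niger: it sits inside (Brassica_niger,Oncorhynchus_litoralis).
Tracing Pinus_brevicauda: it sits inside (Pinus_brevicauda,(Alnus_borealis,Nyctereutes_litoralis)).
The smallest clade enclosing both is the whole tree (their MRCA is the root), so the answer is all 22 tips in alphabetical order.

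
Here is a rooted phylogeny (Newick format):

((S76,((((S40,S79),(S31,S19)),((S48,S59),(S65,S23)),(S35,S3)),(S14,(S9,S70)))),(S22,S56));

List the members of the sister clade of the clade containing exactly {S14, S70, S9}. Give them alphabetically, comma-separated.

The clade containing exactly {S14, S70, S9} attaches to the tree at the node subtending ((((S40,S79),(S31,S19)),((S48,S59),(S65,S23)),(S35,S3)),(S14,(S9,S70))).
The other lineage descending from that same node — the sister group — is (((S40,S79),(S31,S19)),((S48,S59),(S65,S23)),(S35,S3)); its 10 tips in alphabetical order are the answer.

S19, S23, S3, S31, S35, S40, S48, S59, S65, S79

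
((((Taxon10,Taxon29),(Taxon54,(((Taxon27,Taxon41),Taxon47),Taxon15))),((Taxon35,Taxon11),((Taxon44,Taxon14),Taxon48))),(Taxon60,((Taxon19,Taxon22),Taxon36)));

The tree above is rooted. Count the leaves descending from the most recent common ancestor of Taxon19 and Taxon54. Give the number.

The MRCA of Taxon19 and Taxon54 is the root, so the clade is the entire tree.
That clade contains 16 terminal taxa: Taxon10, Taxon11, Taxon14, Taxon15, Taxon19, Taxon22, Taxon27, Taxon29, Taxon35, Taxon36, Taxon41, Taxon44, Taxon47, Taxon48, Taxon54, Taxon60.

16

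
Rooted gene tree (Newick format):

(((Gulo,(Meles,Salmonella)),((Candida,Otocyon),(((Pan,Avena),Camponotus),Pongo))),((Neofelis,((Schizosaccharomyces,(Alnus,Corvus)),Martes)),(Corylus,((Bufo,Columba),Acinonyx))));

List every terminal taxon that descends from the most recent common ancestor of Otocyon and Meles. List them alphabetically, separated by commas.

Avena, Camponotus, Candida, Gulo, Meles, Otocyon, Pan, Pongo, Salmonella

Tracing Otocyon: it sits inside (Candida,Otocyon).
Tracing Meles: it sits inside (Meles,Salmonella).
The smallest clade enclosing both is ((Gulo,(Meles,Salmonella)),((Candida,Otocyon),(((Pan,Avena),Camponotus),Pongo))); the answer is its 9 terminal taxa in alphabetical order.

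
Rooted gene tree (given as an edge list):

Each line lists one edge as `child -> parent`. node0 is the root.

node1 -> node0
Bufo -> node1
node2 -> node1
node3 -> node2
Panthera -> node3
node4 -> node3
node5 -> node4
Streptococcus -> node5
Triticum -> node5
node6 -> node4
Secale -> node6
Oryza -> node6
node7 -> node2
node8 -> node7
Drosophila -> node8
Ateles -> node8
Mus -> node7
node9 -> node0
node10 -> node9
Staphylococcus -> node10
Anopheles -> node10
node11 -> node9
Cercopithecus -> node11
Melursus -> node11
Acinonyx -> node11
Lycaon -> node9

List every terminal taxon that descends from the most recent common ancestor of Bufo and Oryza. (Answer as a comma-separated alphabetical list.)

Tracing Bufo: it sits inside (Bufo,((Panthera,((Streptococcus,Triticum),(Secale,Oryza))),((Drosophila,Ateles),Mus))).
Tracing Oryza: it sits inside (Secale,Oryza).
The smallest clade enclosing both is (Bufo,((Panthera,((Streptococcus,Triticum),(Secale,Oryza))),((Drosophila,Ateles),Mus))); the answer is its 9 terminal taxa in alphabetical order.

Ateles, Bufo, Drosophila, Mus, Oryza, Panthera, Secale, Streptococcus, Triticum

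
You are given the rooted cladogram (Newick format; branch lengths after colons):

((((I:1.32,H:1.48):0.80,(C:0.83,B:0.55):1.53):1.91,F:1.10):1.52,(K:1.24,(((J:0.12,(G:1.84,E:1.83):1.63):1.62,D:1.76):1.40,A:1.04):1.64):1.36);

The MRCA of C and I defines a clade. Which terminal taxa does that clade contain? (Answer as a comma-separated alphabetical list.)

B, C, H, I

Tracing C: it sits inside (C,B).
Tracing I: it sits inside (I,H).
The smallest clade enclosing both is ((I,H),(C,B)); the answer is its 4 terminal taxa in alphabetical order.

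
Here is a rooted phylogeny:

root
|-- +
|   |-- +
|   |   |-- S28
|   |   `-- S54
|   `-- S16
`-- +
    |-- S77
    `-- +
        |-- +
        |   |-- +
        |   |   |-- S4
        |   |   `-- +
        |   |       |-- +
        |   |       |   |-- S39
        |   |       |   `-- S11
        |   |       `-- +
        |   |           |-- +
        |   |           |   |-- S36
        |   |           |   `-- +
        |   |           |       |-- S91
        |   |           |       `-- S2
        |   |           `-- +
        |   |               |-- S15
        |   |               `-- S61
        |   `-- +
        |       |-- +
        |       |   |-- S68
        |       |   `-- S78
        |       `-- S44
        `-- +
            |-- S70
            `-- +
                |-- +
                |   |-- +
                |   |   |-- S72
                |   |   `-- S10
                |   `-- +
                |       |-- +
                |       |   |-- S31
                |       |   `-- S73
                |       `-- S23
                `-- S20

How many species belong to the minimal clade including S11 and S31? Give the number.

18

The MRCA of S11 and S31 is the node subtending (((S4,((S39,S11),((S36,(S91,S2)),(S15,S61)))),((S68,S78),S44)),(S70,(((S72,S10),((S31,S73),S23)),S20))).
That clade contains 18 terminal taxa: S10, S11, S15, S2, S20, S23, S31, S36, S39, S4, S44, S61, S68, S70, S72, S73, S78, S91.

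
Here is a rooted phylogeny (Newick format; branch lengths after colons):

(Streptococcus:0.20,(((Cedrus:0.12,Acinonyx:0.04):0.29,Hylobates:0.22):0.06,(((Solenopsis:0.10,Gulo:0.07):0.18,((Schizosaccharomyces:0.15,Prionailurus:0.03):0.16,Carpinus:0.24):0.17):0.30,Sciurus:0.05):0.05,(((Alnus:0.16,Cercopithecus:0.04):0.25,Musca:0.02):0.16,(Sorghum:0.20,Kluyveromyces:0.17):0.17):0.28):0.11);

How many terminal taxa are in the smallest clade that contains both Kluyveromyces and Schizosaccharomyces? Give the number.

The MRCA of Kluyveromyces and Schizosaccharomyces is the node subtending (((Cedrus,Acinonyx),Hylobates),(((Solenopsis,Gulo),((Schizosaccharomyces,Prionailurus),Carpinus)),Sciurus),(((Alnus,Cercopithecus),Musca),(Sorghum,Kluyveromyces))).
That clade contains 14 terminal taxa: Acinonyx, Alnus, Carpinus, Cedrus, Cercopithecus, Gulo, Hylobates, Kluyveromyces, Musca, Prionailurus, Schizosaccharomyces, Sciurus, Solenopsis, Sorghum.

14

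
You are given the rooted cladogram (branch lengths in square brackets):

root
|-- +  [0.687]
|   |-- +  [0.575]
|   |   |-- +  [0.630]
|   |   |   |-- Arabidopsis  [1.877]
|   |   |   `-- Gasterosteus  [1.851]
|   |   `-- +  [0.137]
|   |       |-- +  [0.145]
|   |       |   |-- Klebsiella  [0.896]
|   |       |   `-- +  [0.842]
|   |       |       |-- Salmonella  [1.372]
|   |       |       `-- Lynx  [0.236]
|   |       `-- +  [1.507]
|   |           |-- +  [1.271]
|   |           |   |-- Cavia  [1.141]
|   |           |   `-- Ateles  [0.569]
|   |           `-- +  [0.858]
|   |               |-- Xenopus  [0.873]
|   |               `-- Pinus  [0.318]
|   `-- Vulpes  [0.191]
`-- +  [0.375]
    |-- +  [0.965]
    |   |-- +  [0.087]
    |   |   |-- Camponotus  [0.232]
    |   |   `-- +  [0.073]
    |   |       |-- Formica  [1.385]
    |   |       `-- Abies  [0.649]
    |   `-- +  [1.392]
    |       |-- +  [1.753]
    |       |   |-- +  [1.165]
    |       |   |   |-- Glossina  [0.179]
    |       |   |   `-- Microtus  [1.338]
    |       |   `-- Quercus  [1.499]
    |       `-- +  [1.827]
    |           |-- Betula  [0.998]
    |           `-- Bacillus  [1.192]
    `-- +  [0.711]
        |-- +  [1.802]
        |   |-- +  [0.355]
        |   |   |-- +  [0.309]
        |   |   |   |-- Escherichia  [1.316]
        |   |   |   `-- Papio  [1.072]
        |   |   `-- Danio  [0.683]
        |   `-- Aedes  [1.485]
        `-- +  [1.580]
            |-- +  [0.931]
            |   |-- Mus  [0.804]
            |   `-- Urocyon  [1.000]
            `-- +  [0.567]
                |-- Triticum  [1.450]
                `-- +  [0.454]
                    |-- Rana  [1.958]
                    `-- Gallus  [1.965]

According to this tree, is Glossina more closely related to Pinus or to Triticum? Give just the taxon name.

The MRCA of Glossina and Triticum subtends (((Camponotus,(Formica,Abies)),(((Glossina,Microtus),Quercus),(Betula,Bacillus))),((((Escherichia,Papio),Danio),Aedes),((Mus,Urocyon),(Triticum,(Rana,Gallus))))) (17 taxa).
The MRCA of Glossina and Pinus is the root, subtending the entire tree (27 taxa).
The first is nested inside the second, so Glossina shares a more recent common ancestor with Triticum.

Triticum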